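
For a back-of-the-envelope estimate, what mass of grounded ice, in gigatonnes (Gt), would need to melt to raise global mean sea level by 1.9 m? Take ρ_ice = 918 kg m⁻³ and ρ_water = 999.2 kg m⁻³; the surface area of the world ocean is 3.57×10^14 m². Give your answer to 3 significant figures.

≈ 6.78×10^5 Gt

Required water volume = Δh × A = 1.9 m × 3.57×10^14 m² = 6.783×10^14 m³.
ρ_w = 999.2 kg m⁻³, so the mass of water = 6.783×10^14 m³ × 999.2 kg m⁻³ = 6.778×10^17 kg = 6.78×10^5 Gt (and the same mass of ice, by conservation).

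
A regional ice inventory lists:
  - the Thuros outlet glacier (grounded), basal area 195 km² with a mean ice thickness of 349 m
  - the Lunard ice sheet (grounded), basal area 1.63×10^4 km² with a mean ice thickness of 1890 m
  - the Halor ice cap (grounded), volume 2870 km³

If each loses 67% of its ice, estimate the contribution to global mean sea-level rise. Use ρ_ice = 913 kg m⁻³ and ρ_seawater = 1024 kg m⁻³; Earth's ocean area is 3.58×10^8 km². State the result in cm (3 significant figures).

Thuros: ice volume = 195 km² × 349 m = 68.06 km³; 0.67 × 68.06 × (913/1024) = 40.65 km³ of water.
Lunard: ice volume = 1.63×10^4 km² × 1890 m = 3.081×10^4 km³; 0.67 × 3.081×10^4 × (913/1024) = 1.840×10^4 km³ of water.
Halor: 0.67 × 2870 km³ × (913/1024) = 1714 km³ of water.
Total added water ≈ 2.016×10^13 m³ over 3.58×10^14 m² → Δh = 0.0563 m = 5.63 cm.

≈ 5.63 cm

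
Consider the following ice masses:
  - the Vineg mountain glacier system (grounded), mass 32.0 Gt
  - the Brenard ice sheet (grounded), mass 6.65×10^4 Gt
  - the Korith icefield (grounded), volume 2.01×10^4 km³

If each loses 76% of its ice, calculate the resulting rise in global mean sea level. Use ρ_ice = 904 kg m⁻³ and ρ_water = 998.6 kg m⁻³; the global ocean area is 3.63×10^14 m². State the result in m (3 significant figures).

≈ 0.178 m

Vineg: 0.76 × 32.0 Gt = 2.432×10^13 kg; dividing by ρ_w = 998.6 kg m⁻³ gives 2.435×10^10 m³ of water.
Brenard: 0.76 × 6.65×10^4 Gt = 5.054×10^16 kg; dividing by ρ_w = 998.6 kg m⁻³ gives 5.061×10^13 m³ of water.
Korith: 0.76 × 2.01×10^4 km³ × (904/998.6) = 1.383×10^4 km³ of water.
Total added water ≈ 6.446×10^13 m³ over 3.63×10^14 m² → Δh = 0.178 m.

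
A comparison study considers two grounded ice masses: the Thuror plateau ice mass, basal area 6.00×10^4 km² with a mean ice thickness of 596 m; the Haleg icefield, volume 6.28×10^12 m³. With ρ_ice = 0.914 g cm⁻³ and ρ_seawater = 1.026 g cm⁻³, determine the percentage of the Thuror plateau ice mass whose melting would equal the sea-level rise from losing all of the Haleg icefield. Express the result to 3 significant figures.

Equal sea-level rise means equal mass of meltwater, i.e. equal mass of ice lost.
Ice mass of Haleg: 5.740×10^15 kg; ice mass of Thuror: 3.268×10^16 kg.
Fraction required = 5.740×10^15 / 3.268×10^16 = 0.176 → 17.6 %.

≈ 17.6 %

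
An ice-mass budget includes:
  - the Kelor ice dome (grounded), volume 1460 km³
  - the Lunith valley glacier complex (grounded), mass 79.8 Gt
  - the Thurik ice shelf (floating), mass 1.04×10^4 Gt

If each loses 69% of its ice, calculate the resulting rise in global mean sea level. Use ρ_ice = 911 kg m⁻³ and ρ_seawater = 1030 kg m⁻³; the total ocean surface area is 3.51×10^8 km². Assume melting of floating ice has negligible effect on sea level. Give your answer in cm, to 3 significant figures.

Kelor: 0.69 × 1460 km³ × (911/1030) = 891.0 km³ of water.
Lunith: 0.69 × 79.8 Gt = 5.506×10^13 kg; dividing by ρ_w = 1030 kg m⁻³ gives 5.346×10^10 m³ of water.
The Thurik ice shelf is floating and already displaces its own weight of water, so its melt adds essentially nothing to sea level.
Total added water ≈ 9.445×10^11 m³ over 3.51×10^14 m² → Δh = 2.69×10^-3 m = 0.269 cm.

≈ 0.269 cm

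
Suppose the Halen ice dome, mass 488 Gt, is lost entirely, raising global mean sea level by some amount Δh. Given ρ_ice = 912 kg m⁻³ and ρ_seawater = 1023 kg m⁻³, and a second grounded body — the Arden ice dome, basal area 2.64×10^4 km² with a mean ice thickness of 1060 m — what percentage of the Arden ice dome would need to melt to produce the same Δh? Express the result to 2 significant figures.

Equal sea-level rise means equal mass of meltwater, i.e. equal mass of ice lost.
Ice mass of Halen: 4.880×10^14 kg; ice mass of Arden: 2.552×10^16 kg.
Fraction required = 4.880×10^14 / 2.552×10^16 = 0.0191 → 1.9 %.

≈ 1.9 %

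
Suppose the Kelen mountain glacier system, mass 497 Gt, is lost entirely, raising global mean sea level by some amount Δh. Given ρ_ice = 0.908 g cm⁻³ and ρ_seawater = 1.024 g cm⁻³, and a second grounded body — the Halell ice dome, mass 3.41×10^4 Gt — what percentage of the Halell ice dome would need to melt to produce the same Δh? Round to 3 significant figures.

≈ 1.46 %

Equal sea-level rise means equal mass of meltwater, i.e. equal mass of ice lost.
Ice mass of Kelen: 4.970×10^14 kg; ice mass of Halell: 3.410×10^16 kg.
Fraction required = 4.970×10^14 / 3.410×10^16 = 0.0146 → 1.46 %.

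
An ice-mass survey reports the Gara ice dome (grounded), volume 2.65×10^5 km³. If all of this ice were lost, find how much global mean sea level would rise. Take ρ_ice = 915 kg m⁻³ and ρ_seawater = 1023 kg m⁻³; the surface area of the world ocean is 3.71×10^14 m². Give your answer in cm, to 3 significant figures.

Gara: 2.65×10^5 km³ × (915/1023) = 2.370×10^5 km³ of water.
Spread over 3.71×10^14 m² of ocean, Δh = 2.370×10^14 / 3.71×10^14 = 0.639 m = 63.9 cm.

≈ 63.9 cm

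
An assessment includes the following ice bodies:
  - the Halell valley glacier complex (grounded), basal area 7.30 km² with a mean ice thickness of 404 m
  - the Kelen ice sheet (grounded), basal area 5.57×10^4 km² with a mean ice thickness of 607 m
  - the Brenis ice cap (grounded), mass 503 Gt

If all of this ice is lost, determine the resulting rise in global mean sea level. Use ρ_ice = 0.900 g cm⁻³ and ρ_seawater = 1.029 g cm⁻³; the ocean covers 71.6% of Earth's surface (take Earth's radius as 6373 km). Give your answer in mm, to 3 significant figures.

Halell: ice volume = 7.30 km² × 404 m = 2.949 km³; 2.949 × (900/1029) = 2.579 km³ of water.
Kelen: ice volume = 5.57×10^4 km² × 607 m = 3.381×10^4 km³; 3.381×10^4 × (900/1029) = 2.957×10^4 km³ of water.
Brenis: 503 Gt = 5.030×10^14 kg; dividing by ρ_w = 1.029 g cm⁻³ = 1029 kg m⁻³ gives 4.888×10^11 m³ of water.
Total added water ≈ 3.006×10^13 m³ over 3.65×10^14 m² → Δh = 0.0823 m = 82.3 mm.

≈ 82.3 mm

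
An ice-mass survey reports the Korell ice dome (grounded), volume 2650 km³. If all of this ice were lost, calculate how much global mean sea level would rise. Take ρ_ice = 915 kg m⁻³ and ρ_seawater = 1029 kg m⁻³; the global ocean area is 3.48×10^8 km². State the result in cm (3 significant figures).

Korell: 2650 km³ × (915/1029) = 2356 km³ of water.
Spread over 3.48×10^14 m² of ocean, Δh = 2.356×10^12 / 3.48×10^14 = 6.77×10^-3 m = 0.677 cm.

≈ 0.677 cm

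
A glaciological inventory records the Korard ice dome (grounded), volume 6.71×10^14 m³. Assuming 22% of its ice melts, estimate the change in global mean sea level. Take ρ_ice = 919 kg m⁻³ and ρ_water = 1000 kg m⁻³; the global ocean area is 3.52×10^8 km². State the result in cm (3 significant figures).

Korard: 0.22 × 6.71×10^14 m³ × (919/1000) = 1.357×10^14 m³ of water.
Spread over 3.52×10^14 m² of ocean, Δh = 1.357×10^14 / 3.52×10^14 = 0.385 m = 38.5 cm.

≈ 38.5 cm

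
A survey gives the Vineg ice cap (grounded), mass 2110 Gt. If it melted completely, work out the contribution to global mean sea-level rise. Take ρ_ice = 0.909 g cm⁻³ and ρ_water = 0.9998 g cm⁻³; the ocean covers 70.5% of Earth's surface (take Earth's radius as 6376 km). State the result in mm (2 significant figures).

Vineg: 2110 Gt = 2.110×10^15 kg; dividing by ρ_w = 0.9998 g cm⁻³ = 999.8 kg m⁻³ gives 2.110×10^12 m³ of water.
Spread over 3.60×10^14 m² of ocean, Δh = 2.110×10^12 / 3.60×10^14 = 5.86×10^-3 m = 5.9 mm.

≈ 5.9 mm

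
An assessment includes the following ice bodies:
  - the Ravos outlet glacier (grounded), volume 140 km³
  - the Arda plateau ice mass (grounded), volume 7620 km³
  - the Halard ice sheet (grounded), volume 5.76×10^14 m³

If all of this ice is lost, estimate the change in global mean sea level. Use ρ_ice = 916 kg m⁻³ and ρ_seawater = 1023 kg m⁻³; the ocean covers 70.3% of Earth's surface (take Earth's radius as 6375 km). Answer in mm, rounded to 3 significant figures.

Ravos: 140 km³ × (916/1023) = 125.4 km³ of water.
Arda: 7620 km³ × (916/1023) = 6823 km³ of water.
Halard: 5.76×10^14 m³ × (916/1023) = 5.158×10^14 m³ of water.
Total added water ≈ 5.227×10^14 m³ over 3.59×10^14 m² → Δh = 1.46 m = 1460 mm.

≈ 1460 mm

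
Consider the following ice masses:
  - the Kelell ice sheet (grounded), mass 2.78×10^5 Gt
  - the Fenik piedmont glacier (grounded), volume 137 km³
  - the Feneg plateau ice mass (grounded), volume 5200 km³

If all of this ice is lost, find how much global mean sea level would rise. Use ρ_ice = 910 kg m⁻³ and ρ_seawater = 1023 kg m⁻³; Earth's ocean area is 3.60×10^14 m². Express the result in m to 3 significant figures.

≈ 0.768 m

Kelell: 2.78×10^5 Gt = 2.780×10^17 kg; dividing by ρ_w = 1023 kg m⁻³ gives 2.717×10^14 m³ of water.
Fenik: 137 km³ × (910/1023) = 121.9 km³ of water.
Feneg: 5200 km³ × (910/1023) = 4626 km³ of water.
Total added water ≈ 2.765×10^14 m³ over 3.60×10^14 m² → Δh = 0.768 m.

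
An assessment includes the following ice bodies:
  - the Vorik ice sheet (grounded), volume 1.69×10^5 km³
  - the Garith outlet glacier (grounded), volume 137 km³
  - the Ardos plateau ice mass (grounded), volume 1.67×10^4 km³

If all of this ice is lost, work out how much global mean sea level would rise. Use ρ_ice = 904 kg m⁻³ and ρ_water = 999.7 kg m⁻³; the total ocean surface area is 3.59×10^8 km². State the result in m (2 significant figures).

≈ 0.47 m

Vorik: 1.69×10^5 km³ × (904/999.7) = 1.528×10^5 km³ of water.
Garith: 137 km³ × (904/999.7) = 123.9 km³ of water.
Ardos: 1.67×10^4 km³ × (904/999.7) = 1.510×10^4 km³ of water.
Total added water ≈ 1.680×10^14 m³ over 3.59×10^14 m² → Δh = 0.468 m.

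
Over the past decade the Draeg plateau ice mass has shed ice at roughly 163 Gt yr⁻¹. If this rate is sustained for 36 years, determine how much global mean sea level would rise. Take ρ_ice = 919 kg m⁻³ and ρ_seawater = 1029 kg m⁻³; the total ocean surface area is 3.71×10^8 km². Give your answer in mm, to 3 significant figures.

≈ 15.4 mm

Total mass lost = 163 Gt/yr × 36 yr = 5868 Gt = 5.868×10^15 kg.
ρ_w = 1029 kg m⁻³, so water volume = 5.868×10^15 / 1029 = 5.703×10^12 m³.
Δh = 5.703×10^12 / 3.71×10^14 = 0.0154 m = 15.4 mm.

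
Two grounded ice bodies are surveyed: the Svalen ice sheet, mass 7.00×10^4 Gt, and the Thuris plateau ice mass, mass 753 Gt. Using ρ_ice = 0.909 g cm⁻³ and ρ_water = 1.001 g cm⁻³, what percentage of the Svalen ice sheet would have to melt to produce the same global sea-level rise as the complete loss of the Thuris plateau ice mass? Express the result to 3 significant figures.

Equal sea-level rise means equal mass of meltwater, i.e. equal mass of ice lost.
Ice mass of Thuris: 7.530×10^14 kg; ice mass of Svalen: 7.000×10^16 kg.
Fraction required = 7.530×10^14 / 7.000×10^16 = 0.0108 → 1.08 %.

≈ 1.08 %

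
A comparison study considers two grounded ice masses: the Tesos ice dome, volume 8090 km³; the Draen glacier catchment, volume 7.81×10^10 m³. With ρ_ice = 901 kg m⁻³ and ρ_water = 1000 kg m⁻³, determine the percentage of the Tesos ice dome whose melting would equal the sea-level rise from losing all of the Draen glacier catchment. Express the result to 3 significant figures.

≈ 0.965 %

Equal sea-level rise means equal mass of meltwater, i.e. equal mass of ice lost.
Ice mass of Draen: 7.037×10^13 kg; ice mass of Tesos: 7.289×10^15 kg.
Fraction required = 7.037×10^13 / 7.289×10^15 = 9.65×10^-3 → 0.965 %.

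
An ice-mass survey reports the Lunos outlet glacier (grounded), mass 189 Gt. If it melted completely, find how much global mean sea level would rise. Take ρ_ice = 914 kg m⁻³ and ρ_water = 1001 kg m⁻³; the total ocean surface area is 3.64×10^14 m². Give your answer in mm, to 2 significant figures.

Lunos: 189 Gt = 1.890×10^14 kg; dividing by ρ_w = 1001 kg m⁻³ gives 1.888×10^11 m³ of water.
Spread over 3.64×10^14 m² of ocean, Δh = 1.888×10^11 / 3.64×10^14 = 5.19×10^-4 m = 0.52 mm.

≈ 0.52 mm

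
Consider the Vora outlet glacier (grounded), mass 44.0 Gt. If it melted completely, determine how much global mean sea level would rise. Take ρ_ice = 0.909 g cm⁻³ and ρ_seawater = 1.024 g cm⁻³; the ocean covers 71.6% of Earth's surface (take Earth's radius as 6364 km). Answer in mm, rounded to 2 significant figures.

Vora: 44.0 Gt = 4.400×10^13 kg; dividing by ρ_w = 1.024 g cm⁻³ = 1024 kg m⁻³ gives 4.297×10^10 m³ of water.
Spread over 3.64×10^14 m² of ocean, Δh = 4.297×10^10 / 3.64×10^14 = 1.18×10^-4 m = 0.12 mm.

≈ 0.12 mm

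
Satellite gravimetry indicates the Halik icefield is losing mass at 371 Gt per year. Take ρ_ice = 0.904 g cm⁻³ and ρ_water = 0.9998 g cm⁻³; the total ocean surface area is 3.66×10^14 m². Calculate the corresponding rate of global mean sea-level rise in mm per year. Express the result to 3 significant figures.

ρ_w = 0.9998 g cm⁻³ = 999.8 kg m⁻³. Annual water volume added = 371 Gt / ρ_w = 3.710×10^14 kg / 999.8 kg m⁻³ = 3.711×10^11 m³.
Δh per year = 3.711×10^11 / 3.66×10^14 = 1.01×10^-3 m = 1.01 mm.

≈ 1.01 mm/yr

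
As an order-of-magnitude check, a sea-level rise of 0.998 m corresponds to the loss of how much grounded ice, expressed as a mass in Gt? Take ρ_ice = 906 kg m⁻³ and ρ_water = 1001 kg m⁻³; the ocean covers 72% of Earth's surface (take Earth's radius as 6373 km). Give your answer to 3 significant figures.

≈ 3.67×10^5 Gt

Required water volume = Δh × A = 0.998 m × 3.67×10^14 m² = 3.667×10^14 m³.
ρ_w = 1001 kg m⁻³, so the mass of water = 3.667×10^14 m³ × 1001 kg m⁻³ = 3.671×10^17 kg = 3.67×10^5 Gt (and the same mass of ice, by conservation).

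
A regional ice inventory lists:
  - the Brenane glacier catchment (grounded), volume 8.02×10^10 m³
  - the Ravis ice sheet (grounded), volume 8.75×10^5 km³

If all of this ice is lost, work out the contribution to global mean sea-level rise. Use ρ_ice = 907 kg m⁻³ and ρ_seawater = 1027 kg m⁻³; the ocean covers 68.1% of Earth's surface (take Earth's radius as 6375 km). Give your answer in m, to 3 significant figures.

Brenane: 8.02×10^10 m³ × (907/1027) = 7.083×10^10 m³ of water.
Ravis: 8.75×10^5 km³ × (907/1027) = 7.728×10^5 km³ of water.
Total added water ≈ 7.728×10^14 m³ over 3.48×10^14 m² → Δh = 2.22 m.

≈ 2.22 m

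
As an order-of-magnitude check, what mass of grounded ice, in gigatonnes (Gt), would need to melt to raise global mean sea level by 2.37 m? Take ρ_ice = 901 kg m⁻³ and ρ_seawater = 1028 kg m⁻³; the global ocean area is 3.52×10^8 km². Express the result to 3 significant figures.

Required water volume = Δh × A = 2.37 m × 3.52×10^14 m² = 8.342×10^14 m³.
ρ_w = 1028 kg m⁻³, so the mass of water = 8.342×10^14 m³ × 1028 kg m⁻³ = 8.576×10^17 kg = 8.58×10^5 Gt (and the same mass of ice, by conservation).

≈ 8.58×10^5 Gt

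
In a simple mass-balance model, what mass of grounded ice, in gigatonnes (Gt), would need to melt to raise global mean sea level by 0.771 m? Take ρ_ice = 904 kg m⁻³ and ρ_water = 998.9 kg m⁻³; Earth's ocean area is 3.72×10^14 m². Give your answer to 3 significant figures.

Required water volume = Δh × A = 0.771 m × 3.72×10^14 m² = 2.868×10^14 m³.
ρ_w = 998.9 kg m⁻³, so the mass of water = 2.868×10^14 m³ × 998.9 kg m⁻³ = 2.865×10^17 kg = 2.86×10^5 Gt (and the same mass of ice, by conservation).

≈ 2.86×10^5 Gt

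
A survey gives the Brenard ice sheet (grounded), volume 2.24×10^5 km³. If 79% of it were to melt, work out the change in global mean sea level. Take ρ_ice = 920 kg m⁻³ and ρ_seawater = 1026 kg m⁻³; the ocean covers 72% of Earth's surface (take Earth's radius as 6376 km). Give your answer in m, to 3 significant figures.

≈ 0.431 m

Brenard: 0.79 × 2.24×10^5 km³ × (920/1026) = 1.587×10^5 km³ of water.
Spread over 3.68×10^14 m² of ocean, Δh = 1.587×10^14 / 3.68×10^14 = 0.431 m.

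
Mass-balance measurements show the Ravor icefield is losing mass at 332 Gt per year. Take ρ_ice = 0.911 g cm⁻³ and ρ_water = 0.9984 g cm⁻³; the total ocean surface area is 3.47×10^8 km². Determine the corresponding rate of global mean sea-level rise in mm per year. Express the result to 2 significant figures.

ρ_w = 0.9984 g cm⁻³ = 998.4 kg m⁻³. Annual water volume added = 332 Gt / ρ_w = 3.320×10^14 kg / 998.4 kg m⁻³ = 3.325×10^11 m³.
Δh per year = 3.325×10^11 / 3.47×10^14 = 9.58×10^-4 m = 0.96 mm.

≈ 0.96 mm/yr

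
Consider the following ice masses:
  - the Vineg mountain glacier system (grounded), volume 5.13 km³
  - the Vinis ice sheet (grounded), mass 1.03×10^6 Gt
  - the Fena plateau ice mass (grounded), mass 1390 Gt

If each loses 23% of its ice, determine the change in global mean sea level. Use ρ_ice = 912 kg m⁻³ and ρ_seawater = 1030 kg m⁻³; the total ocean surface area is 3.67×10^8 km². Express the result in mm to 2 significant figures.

Vineg: 0.23 × 5.13 km³ × (912/1030) = 1.045 km³ of water.
Vinis: 0.23 × 1.03×10^6 Gt = 2.369×10^17 kg; dividing by ρ_w = 1030 kg m⁻³ gives 2.300×10^14 m³ of water.
Fena: 0.23 × 1390 Gt = 3.197×10^14 kg; dividing by ρ_w = 1030 kg m⁻³ gives 3.104×10^11 m³ of water.
Total added water ≈ 2.303×10^14 m³ over 3.67×10^14 m² → Δh = 0.628 m = 630 mm.

≈ 630 mm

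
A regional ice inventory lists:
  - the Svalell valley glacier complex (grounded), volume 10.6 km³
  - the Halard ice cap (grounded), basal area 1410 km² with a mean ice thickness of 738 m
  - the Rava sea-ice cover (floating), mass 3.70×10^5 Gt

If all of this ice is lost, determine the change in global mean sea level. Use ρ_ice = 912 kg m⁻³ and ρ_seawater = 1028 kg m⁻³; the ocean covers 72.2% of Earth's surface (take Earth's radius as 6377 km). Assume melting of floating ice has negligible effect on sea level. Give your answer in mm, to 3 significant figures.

≈ 2.53 mm

Svalell: 10.6 km³ × (912/1028) = 9.404 km³ of water.
Halard: ice volume = 1410 km² × 738 m = 1041 km³; 1041 × (912/1028) = 923.2 km³ of water.
The Rava sea-ice cover is floating and already displaces its own weight of water, so its melt adds essentially nothing to sea level.
Total added water ≈ 9.326×10^11 m³ over 3.69×10^14 m² → Δh = 2.53×10^-3 m = 2.53 mm.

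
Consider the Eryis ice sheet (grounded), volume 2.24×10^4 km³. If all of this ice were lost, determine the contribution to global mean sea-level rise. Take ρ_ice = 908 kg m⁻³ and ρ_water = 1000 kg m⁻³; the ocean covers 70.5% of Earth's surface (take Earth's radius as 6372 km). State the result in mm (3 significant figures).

Eryis: 2.24×10^4 km³ × (908/1000) = 2.034×10^4 km³ of water.
Spread over 3.60×10^14 m² of ocean, Δh = 2.034×10^13 / 3.60×10^14 = 0.0565 m = 56.5 mm.

≈ 56.5 mm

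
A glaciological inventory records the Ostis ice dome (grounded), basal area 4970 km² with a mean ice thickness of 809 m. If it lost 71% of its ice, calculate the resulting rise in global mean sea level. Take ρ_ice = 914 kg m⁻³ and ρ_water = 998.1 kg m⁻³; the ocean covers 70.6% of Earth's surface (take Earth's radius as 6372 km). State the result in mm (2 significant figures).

Ostis: ice volume = 4970 km² × 809 m = 4021 km³; 0.71 × 4021 × (914/998.1) = 2614 km³ of water.
Spread over 3.60×10^14 m² of ocean, Δh = 2.614×10^12 / 3.60×10^14 = 7.26×10^-3 m = 7.3 mm.

≈ 7.3 mm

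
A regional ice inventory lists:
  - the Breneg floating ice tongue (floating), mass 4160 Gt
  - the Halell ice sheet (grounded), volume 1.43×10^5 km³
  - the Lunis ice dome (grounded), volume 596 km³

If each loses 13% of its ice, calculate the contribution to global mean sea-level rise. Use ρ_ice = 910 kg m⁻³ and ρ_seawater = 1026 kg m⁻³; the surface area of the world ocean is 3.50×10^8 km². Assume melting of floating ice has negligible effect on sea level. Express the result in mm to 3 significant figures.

The Breneg floating ice tongue is floating and already displaces its own weight of water, so its melt adds essentially nothing to sea level.
Halell: 0.13 × 1.43×10^5 km³ × (910/1026) = 1.649×10^4 km³ of water.
Lunis: 0.13 × 596 km³ × (910/1026) = 68.72 km³ of water.
Total added water ≈ 1.656×10^13 m³ over 3.50×10^14 m² → Δh = 0.0473 m = 47.3 mm.

≈ 47.3 mm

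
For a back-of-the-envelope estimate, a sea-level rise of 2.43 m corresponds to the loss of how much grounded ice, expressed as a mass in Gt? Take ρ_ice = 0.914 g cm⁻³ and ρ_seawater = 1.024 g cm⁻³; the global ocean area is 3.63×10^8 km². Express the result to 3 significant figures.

Required water volume = Δh × A = 2.43 m × 3.63×10^14 m² = 8.821×10^14 m³.
ρ_w = 1.024 g cm⁻³ = 1024 kg m⁻³, so the mass of water = 8.821×10^14 m³ × 1024 kg m⁻³ = 9.033×10^17 kg = 9.03×10^5 Gt (and the same mass of ice, by conservation).

≈ 9.03×10^5 Gt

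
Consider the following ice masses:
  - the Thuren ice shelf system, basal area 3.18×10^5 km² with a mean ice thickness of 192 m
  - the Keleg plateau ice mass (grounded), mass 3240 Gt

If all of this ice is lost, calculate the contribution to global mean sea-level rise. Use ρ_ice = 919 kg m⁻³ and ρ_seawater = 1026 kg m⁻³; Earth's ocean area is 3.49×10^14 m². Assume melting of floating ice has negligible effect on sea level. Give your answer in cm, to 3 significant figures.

The Thuren ice shelf system is floating and already displaces its own weight of water, so its melt adds essentially nothing to sea level.
Keleg: 3240 Gt = 3.240×10^15 kg; dividing by ρ_w = 1026 kg m⁻³ gives 3.158×10^12 m³ of water.
Total added water ≈ 3.158×10^12 m³ over 3.49×10^14 m² → Δh = 9.05×10^-3 m = 0.905 cm.

≈ 0.905 cm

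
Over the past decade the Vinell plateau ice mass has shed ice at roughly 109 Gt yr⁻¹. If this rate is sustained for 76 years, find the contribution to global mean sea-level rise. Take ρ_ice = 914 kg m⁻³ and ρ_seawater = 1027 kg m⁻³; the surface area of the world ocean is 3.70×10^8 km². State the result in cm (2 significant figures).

≈ 2.2 cm

Total mass lost = 109 Gt/yr × 76 yr = 8284 Gt = 8.284×10^15 kg.
ρ_w = 1027 kg m⁻³, so water volume = 8.284×10^15 / 1027 = 8.066×10^12 m³.
Δh = 8.066×10^12 / 3.70×10^14 = 0.0218 m = 2.2 cm.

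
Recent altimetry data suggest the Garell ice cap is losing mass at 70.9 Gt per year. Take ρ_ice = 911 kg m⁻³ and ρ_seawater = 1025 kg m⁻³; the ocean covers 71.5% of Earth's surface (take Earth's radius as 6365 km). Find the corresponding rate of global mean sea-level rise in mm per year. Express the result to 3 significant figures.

≈ 0.190 mm/yr

ρ_w = 1025 kg m⁻³. Annual water volume added = 70.9 Gt / ρ_w = 7.090×10^13 kg / 1025 kg m⁻³ = 6.917×10^10 m³.
Δh per year = 6.917×10^10 / 3.64×10^14 = 1.90×10^-4 m = 0.190 mm.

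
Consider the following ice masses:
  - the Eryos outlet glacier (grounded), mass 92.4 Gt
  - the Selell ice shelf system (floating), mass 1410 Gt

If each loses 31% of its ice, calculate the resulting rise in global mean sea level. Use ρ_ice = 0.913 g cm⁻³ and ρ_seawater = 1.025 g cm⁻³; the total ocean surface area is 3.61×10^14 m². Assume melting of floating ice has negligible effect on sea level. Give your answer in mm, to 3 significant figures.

Eryos: 0.31 × 92.4 Gt = 2.864×10^13 kg; dividing by ρ_w = 1.025 g cm⁻³ = 1025 kg m⁻³ gives 2.795×10^10 m³ of water.
The Selell ice shelf system is floating and already displaces its own weight of water, so its melt adds essentially nothing to sea level.
Total added water ≈ 2.795×10^10 m³ over 3.61×10^14 m² → Δh = 7.74×10^-5 m = 0.0774 mm.

≈ 0.0774 mm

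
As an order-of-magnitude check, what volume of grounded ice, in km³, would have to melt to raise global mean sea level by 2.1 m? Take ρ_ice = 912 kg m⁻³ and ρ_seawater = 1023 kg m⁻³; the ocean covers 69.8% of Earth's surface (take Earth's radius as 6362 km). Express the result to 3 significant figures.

Required water volume = Δh × A = 2.1 m × 3.55×10^14 m² = 7.455×10^14 m³ = 7.455×10^5 km³.
Ice volume = water volume × ρ_w/ρ_ice = 7.455×10^5 × 1023/912 = 8.36×10^5 km³.

≈ 8.36×10^5 km³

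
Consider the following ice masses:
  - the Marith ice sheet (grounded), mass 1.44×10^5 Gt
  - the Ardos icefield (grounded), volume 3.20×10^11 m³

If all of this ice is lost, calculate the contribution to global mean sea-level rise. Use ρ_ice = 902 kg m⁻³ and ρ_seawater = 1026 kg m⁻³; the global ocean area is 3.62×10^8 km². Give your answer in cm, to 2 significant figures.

≈ 39 cm

Marith: 1.44×10^5 Gt = 1.440×10^17 kg; dividing by ρ_w = 1026 kg m⁻³ gives 1.404×10^14 m³ of water.
Ardos: 3.20×10^11 m³ × (902/1026) = 2.813×10^11 m³ of water.
Total added water ≈ 1.406×10^14 m³ over 3.62×10^14 m² → Δh = 0.388 m = 39 cm.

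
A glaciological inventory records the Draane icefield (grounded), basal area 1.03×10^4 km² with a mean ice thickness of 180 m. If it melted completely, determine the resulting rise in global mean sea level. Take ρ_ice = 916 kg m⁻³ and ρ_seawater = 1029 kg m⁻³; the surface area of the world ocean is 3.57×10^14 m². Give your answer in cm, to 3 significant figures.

≈ 0.462 cm

Draane: ice volume = 1.03×10^4 km² × 180 m = 1854 km³; 1854 × (916/1029) = 1650 km³ of water.
Spread over 3.57×10^14 m² of ocean, Δh = 1.650×10^12 / 3.57×10^14 = 4.62×10^-3 m = 0.462 cm.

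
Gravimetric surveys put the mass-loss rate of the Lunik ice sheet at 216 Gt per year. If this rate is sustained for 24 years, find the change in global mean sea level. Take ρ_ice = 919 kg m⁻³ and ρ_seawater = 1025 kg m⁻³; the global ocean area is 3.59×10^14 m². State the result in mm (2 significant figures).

Total mass lost = 216 Gt/yr × 24 yr = 5184 Gt = 5.184×10^15 kg.
ρ_w = 1025 kg m⁻³, so water volume = 5.184×10^15 / 1025 = 5.058×10^12 m³.
Δh = 5.058×10^12 / 3.59×10^14 = 0.0141 m = 14 mm.

≈ 14 mm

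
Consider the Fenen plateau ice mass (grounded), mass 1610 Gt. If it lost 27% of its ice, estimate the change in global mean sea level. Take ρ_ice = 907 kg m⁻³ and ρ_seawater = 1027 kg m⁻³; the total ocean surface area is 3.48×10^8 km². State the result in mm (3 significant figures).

≈ 1.22 mm

Fenen: 0.27 × 1610 Gt = 4.347×10^14 kg; dividing by ρ_w = 1027 kg m⁻³ gives 4.233×10^11 m³ of water.
Spread over 3.48×10^14 m² of ocean, Δh = 4.233×10^11 / 3.48×10^14 = 1.22×10^-3 m = 1.22 mm.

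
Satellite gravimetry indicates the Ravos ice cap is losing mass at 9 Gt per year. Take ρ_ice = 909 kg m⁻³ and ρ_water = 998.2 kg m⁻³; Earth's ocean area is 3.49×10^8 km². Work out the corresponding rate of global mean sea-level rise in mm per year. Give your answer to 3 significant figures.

ρ_w = 998.2 kg m⁻³. Annual water volume added = 9 Gt / ρ_w = 9.000×10^12 kg / 998.2 kg m⁻³ = 9.016×10^9 m³.
Δh per year = 9.016×10^9 / 3.49×10^14 = 2.58×10^-5 m = 0.0258 mm.

≈ 0.0258 mm/yr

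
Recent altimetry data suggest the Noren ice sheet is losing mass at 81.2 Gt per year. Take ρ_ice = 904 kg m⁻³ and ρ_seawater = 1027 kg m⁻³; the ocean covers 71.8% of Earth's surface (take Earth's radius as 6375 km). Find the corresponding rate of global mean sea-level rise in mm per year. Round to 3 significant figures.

ρ_w = 1027 kg m⁻³. Annual water volume added = 81.2 Gt / ρ_w = 8.120×10^13 kg / 1027 kg m⁻³ = 7.907×10^10 m³.
Δh per year = 7.907×10^10 / 3.67×10^14 = 2.16×10^-4 m = 0.216 mm.

≈ 0.216 mm/yr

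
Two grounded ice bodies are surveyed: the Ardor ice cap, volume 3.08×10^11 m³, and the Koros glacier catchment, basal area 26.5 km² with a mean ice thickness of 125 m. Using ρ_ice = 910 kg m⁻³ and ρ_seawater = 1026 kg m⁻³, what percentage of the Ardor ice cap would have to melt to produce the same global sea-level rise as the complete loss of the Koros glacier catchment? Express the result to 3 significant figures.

≈ 1.08 %

Equal sea-level rise means equal mass of meltwater, i.e. equal mass of ice lost.
Ice mass of Koros: 3.014×10^12 kg; ice mass of Ardor: 2.803×10^14 kg.
Fraction required = 3.014×10^12 / 2.803×10^14 = 0.0108 → 1.08 %.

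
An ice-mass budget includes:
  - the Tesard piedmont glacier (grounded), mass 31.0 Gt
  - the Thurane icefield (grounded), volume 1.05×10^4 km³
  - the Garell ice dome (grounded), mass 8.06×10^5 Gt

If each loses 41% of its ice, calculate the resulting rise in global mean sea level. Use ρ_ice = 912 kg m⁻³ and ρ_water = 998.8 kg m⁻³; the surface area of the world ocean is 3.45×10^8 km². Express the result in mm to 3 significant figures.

≈ 970 mm

Tesard: 0.41 × 31.0 Gt = 1.271×10^13 kg; dividing by ρ_w = 998.8 kg m⁻³ gives 1.273×10^10 m³ of water.
Thurane: 0.41 × 1.05×10^4 km³ × (912/998.8) = 3931 km³ of water.
Garell: 0.41 × 8.06×10^5 Gt = 3.305×10^17 kg; dividing by ρ_w = 998.8 kg m⁻³ gives 3.309×10^14 m³ of water.
Total added water ≈ 3.348×10^14 m³ over 3.45×10^14 m² → Δh = 0.970 m = 970 mm.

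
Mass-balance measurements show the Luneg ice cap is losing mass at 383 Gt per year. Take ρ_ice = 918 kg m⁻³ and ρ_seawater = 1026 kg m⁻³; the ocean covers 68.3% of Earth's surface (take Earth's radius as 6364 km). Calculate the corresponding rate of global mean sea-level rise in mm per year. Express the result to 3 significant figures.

≈ 1.07 mm/yr

ρ_w = 1026 kg m⁻³. Annual water volume added = 383 Gt / ρ_w = 3.830×10^14 kg / 1026 kg m⁻³ = 3.733×10^11 m³.
Δh per year = 3.733×10^11 / 3.48×10^14 = 1.07×10^-3 m = 1.07 mm.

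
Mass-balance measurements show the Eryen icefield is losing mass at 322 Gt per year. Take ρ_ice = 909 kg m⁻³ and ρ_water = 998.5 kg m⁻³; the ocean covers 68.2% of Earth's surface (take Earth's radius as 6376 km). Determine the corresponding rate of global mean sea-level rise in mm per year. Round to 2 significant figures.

≈ 0.93 mm/yr

ρ_w = 998.5 kg m⁻³. Annual water volume added = 322 Gt / ρ_w = 3.220×10^14 kg / 998.5 kg m⁻³ = 3.225×10^11 m³.
Δh per year = 3.225×10^11 / 3.48×10^14 = 9.26×10^-4 m = 0.93 mm.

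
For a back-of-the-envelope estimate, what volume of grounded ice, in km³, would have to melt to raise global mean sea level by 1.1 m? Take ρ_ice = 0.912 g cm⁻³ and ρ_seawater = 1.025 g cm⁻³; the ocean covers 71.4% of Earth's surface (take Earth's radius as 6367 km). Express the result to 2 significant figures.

Required water volume = Δh × A = 1.1 m × 3.64×10^14 m² = 4.001×10^14 m³ = 4.001×10^5 km³.
Ice volume = water volume × ρ_w/ρ_ice = 4.001×10^5 × 1025/912 = 4.5×10^5 km³.

≈ 4.5×10^5 km³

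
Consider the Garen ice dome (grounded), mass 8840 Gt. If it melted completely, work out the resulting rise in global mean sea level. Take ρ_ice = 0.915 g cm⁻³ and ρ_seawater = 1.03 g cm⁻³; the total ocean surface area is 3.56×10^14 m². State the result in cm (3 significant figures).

≈ 2.41 cm

Garen: 8840 Gt = 8.840×10^15 kg; dividing by ρ_w = 1.03 g cm⁻³ = 1030 kg m⁻³ gives 8.583×10^12 m³ of water.
Spread over 3.56×10^14 m² of ocean, Δh = 8.583×10^12 / 3.56×10^14 = 0.0241 m = 2.41 cm.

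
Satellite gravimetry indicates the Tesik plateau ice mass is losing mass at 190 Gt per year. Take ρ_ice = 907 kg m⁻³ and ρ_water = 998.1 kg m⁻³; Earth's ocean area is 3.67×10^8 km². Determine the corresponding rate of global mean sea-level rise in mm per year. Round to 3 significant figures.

ρ_w = 998.1 kg m⁻³. Annual water volume added = 190 Gt / ρ_w = 1.900×10^14 kg / 998.1 kg m⁻³ = 1.904×10^11 m³.
Δh per year = 1.904×10^11 / 3.67×10^14 = 5.19×10^-4 m = 0.519 mm.

≈ 0.519 mm/yr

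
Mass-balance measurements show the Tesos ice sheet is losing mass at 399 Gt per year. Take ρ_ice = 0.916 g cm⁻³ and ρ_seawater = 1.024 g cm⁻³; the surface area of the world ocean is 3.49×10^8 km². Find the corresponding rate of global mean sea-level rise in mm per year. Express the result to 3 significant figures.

ρ_w = 1.024 g cm⁻³ = 1024 kg m⁻³. Annual water volume added = 399 Gt / ρ_w = 3.990×10^14 kg / 1024 kg m⁻³ = 3.896×10^11 m³.
Δh per year = 3.896×10^11 / 3.49×10^14 = 1.12×10^-3 m = 1.12 mm.

≈ 1.12 mm/yr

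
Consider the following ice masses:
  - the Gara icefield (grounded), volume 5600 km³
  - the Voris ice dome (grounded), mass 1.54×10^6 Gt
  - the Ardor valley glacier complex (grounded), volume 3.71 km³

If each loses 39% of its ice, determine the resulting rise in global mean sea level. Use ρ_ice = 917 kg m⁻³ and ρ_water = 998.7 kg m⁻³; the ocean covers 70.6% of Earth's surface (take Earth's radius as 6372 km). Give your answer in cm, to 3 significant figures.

Gara: 0.39 × 5600 km³ × (917/998.7) = 2005 km³ of water.
Voris: 0.39 × 1.54×10^6 Gt = 6.006×10^17 kg; dividing by ρ_w = 998.7 kg m⁻³ gives 6.014×10^14 m³ of water.
Ardor: 0.39 × 3.71 km³ × (917/998.7) = 1.329 km³ of water.
Total added water ≈ 6.034×10^14 m³ over 3.60×10^14 m² → Δh = 1.68 m = 168 cm.

≈ 168 cm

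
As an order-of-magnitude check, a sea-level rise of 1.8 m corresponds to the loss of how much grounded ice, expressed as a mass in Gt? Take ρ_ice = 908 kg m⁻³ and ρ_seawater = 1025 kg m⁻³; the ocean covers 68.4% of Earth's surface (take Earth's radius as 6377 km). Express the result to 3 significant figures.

≈ 6.45×10^5 Gt

Required water volume = Δh × A = 1.8 m × 3.50×10^14 m² = 6.292×10^14 m³.
ρ_w = 1025 kg m⁻³, so the mass of water = 6.292×10^14 m³ × 1025 kg m⁻³ = 6.449×10^17 kg = 6.45×10^5 Gt (and the same mass of ice, by conservation).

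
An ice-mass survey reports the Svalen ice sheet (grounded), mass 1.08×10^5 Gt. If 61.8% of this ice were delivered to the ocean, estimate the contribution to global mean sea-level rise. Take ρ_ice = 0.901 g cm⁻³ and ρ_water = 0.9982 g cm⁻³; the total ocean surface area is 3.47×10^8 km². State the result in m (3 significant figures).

Svalen: 0.618 × 1.08×10^5 Gt = 6.674×10^16 kg; dividing by ρ_w = 0.9982 g cm⁻³ = 998.2 kg m⁻³ gives 6.686×10^13 m³ of water.
Spread over 3.47×10^14 m² of ocean, Δh = 6.686×10^13 / 3.47×10^14 = 0.193 m.

≈ 0.193 m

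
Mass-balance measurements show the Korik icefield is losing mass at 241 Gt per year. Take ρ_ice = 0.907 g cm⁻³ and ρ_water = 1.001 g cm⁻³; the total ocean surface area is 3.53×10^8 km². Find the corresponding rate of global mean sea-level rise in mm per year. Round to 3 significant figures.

ρ_w = 1.001 g cm⁻³ = 1001 kg m⁻³. Annual water volume added = 241 Gt / ρ_w = 2.410×10^14 kg / 1001 kg m⁻³ = 2.408×10^11 m³.
Δh per year = 2.408×10^11 / 3.53×10^14 = 6.82×10^-4 m = 0.682 mm.

≈ 0.682 mm/yr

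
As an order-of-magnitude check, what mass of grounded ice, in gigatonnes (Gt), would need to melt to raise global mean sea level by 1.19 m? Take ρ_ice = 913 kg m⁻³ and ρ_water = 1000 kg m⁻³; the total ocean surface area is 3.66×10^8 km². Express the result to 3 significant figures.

Required water volume = Δh × A = 1.19 m × 3.66×10^14 m² = 4.355×10^14 m³.
ρ_w = 1000 kg m⁻³, so the mass of water = 4.355×10^14 m³ × 1000 kg m⁻³ = 4.355×10^17 kg = 4.36×10^5 Gt (and the same mass of ice, by conservation).

≈ 4.36×10^5 Gt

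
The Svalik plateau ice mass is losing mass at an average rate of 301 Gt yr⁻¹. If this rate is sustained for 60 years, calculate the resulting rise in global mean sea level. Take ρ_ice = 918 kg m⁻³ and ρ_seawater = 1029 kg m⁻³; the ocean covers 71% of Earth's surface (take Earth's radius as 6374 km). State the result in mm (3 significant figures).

Total mass lost = 301 Gt/yr × 60 yr = 1.806×10^4 Gt = 1.806×10^16 kg.
ρ_w = 1029 kg m⁻³, so water volume = 1.806×10^16 / 1029 = 1.755×10^13 m³.
Δh = 1.755×10^13 / 3.62×10^14 = 0.0484 m = 48.4 mm.

≈ 48.4 mm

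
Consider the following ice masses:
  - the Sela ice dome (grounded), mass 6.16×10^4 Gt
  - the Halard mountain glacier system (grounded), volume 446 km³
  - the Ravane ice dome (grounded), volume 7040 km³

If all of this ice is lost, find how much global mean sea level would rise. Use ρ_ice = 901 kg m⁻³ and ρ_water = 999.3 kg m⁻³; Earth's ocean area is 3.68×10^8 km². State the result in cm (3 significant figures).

≈ 18.6 cm

Sela: 6.16×10^4 Gt = 6.160×10^16 kg; dividing by ρ_w = 999.3 kg m⁻³ gives 6.164×10^13 m³ of water.
Halard: 446 km³ × (901/999.3) = 402.1 km³ of water.
Ravane: 7040 km³ × (901/999.3) = 6347 km³ of water.
Total added water ≈ 6.839×10^13 m³ over 3.68×10^14 m² → Δh = 0.186 m = 18.6 cm.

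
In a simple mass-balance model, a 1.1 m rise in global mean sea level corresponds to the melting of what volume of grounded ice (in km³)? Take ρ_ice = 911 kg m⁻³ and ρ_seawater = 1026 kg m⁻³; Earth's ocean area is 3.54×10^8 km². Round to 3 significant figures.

Required water volume = Δh × A = 1.1 m × 3.54×10^14 m² = 3.894×10^14 m³ = 3.894×10^5 km³.
Ice volume = water volume × ρ_w/ρ_ice = 3.894×10^5 × 1026/911 = 4.39×10^5 km³.

≈ 4.39×10^5 km³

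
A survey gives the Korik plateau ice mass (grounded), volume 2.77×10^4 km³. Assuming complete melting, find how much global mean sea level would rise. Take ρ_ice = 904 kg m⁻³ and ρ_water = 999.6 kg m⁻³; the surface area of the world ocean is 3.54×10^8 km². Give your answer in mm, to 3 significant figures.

Korik: 2.77×10^4 km³ × (904/999.6) = 2.505×10^4 km³ of water.
Spread over 3.54×10^14 m² of ocean, Δh = 2.505×10^13 / 3.54×10^14 = 0.0708 m = 70.8 mm.

≈ 70.8 mm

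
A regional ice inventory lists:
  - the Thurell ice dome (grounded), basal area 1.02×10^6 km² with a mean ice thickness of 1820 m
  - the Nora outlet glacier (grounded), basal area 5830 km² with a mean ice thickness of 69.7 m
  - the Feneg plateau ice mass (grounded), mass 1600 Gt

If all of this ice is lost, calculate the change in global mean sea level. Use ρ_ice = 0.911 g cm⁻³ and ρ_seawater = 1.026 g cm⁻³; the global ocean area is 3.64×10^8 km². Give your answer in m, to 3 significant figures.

≈ 4.53 m

Thurell: ice volume = 1.02×10^6 km² × 1820 m = 1.856×10^6 km³; 1.856×10^6 × (911/1026) = 1.648×10^6 km³ of water.
Nora: ice volume = 5830 km² × 69.7 m = 406.4 km³; 406.4 × (911/1026) = 360.8 km³ of water.
Feneg: 1600 Gt = 1.600×10^15 kg; dividing by ρ_w = 1.026 g cm⁻³ = 1026 kg m⁻³ gives 1.559×10^12 m³ of water.
Total added water ≈ 1.650×10^15 m³ over 3.64×10^14 m² → Δh = 4.53 m.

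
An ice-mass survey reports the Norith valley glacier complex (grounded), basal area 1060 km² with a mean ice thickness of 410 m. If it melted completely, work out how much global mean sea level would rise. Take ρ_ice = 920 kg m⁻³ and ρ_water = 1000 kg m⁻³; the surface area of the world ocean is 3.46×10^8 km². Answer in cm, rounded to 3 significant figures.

Norith: ice volume = 1060 km² × 410 m = 434.6 km³; 434.6 × (920/1000) = 399.8 km³ of water.
Spread over 3.46×10^14 m² of ocean, Δh = 3.998×10^11 / 3.46×10^14 = 1.16×10^-3 m = 0.116 cm.

≈ 0.116 cm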